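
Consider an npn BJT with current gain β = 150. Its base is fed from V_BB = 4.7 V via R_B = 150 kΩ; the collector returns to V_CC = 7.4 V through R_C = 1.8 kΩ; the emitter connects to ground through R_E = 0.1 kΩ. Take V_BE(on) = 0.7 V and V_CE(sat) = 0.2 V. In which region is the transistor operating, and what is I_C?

Assume active. Base-emitter loop: I_B = (V_BB − V_BE)/(R_B + (β+1)R_E) = (4.7 − 0.7)/(150 + 151×0.1) = 0.0242 mA.
I_C = β·I_B = 150×0.0242 = 3.63 mA.
V_CE = V_CC − I_C·R_C − I_E·R_E = 7.4 − 3.63×1.8 − 3.66×0.1 = 0.493 V > V_CE(sat), so the active-region assumption holds.

active; I_C ≈ 3.6 mA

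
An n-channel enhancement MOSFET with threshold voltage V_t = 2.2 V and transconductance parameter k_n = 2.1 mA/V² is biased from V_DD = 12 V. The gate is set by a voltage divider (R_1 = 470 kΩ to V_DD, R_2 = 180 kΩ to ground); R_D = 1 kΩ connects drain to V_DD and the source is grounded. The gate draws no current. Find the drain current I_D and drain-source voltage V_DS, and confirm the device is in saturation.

V_G = V_DD·R_2/(R_1+R_2) = 12×180/650 = 3.32 V. With the source grounded, V_GS = V_G = 3.32 V.
Assume saturation: I_D = (k_n/2)(V_GS − V_t)² = (2.1/2)×(3.32 − 2.2)² = 1.05×1.12² = 1.32 mA.
V_DS = V_DD − I_D·R_D = 12 − 1.32×1 = 10.7 V.
Saturation requires V_DS ≥ V_GS − V_t = 1.12 V; 10.7 ≥ 1.12 ✓.

I_D ≈ 1.3 mA, V_DS ≈ 11 V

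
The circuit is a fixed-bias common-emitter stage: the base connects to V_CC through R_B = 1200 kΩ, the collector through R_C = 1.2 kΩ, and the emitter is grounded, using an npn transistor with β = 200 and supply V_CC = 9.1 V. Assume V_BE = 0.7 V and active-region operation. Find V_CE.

Base loop: V_CC = I_B·R_B + V_BE, so I_B = (9.1 − 0.7)/1200 kΩ = 0.007 mA.
In the active region I_C = β·I_B = 200 × 0.007 = 1.4 mA.
Collector loop: V_CE = V_CC − I_C·R_C = 9.1 − 1.4×1.2 = 7.42 V.
Since V_CE = 7.42 V > V_CE(sat) ≈ 0.2 V, the transistor is in the active region as assumed.

V_CE ≈ 7.4 V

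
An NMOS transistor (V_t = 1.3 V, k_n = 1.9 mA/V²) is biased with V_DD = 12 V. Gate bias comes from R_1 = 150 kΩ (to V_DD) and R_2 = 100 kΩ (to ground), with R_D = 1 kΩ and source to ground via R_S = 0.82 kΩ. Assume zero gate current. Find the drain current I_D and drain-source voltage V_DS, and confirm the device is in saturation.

V_G = V_DD·R_2/(R_1+R_2) = 12×100/250 = 4.8 V.
Assume saturation: I_D = (k_n/2)(V_GS − V_t)² with V_GS = V_G − I_D·R_S = 4.8 − 0.82·I_D.
Substituting gives 0.639·I_D² − 6.45·I_D + 11.6 = 0, with roots I_D = 2.35 or 7.75 mA.
The root I_D = 7.75 mA gives V_GS = -1.56 V ≤ V_t, so take I_D = 2.35 mA.
Then V_GS = 2.87 V and V_DS = V_DD − I_D(R_D+R_S) = 12 − 2.35×1.82 = 7.72 V.
Saturation requires V_DS ≥ V_GS − V_t = 1.57 V; 7.72 ≥ 1.57 ✓.

I_D ≈ 2.4 mA, V_DS ≈ 7.7 V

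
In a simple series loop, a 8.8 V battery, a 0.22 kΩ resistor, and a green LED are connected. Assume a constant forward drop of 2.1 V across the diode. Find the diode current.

KVL around the loop: 8.8 = V_D + I·R = 2.1 + I × 0.22 kΩ.
So I = (8.8 − 2.1) / 0.22 kΩ = 6.7 / 0.22 = 30.5 mA.

I ≈ 30 mA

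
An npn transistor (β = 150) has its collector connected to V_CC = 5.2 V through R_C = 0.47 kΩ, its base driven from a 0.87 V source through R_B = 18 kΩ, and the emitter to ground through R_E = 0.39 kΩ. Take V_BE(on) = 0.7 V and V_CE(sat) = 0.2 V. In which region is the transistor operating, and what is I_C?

active; I_C ≈ 0.33 mA

Assume active. Base-emitter loop: I_B = (V_BB − V_BE)/(R_B + (β+1)R_E) = (0.87 − 0.7)/(18 + 151×0.39) = 0.00221 mA.
I_C = β·I_B = 150×0.00221 = 0.332 mA.
V_CE = V_CC − I_C·R_C − I_E·R_E = 5.2 − 0.332×0.47 − 0.334×0.39 = 4.91 V > V_CE(sat), so the active-region assumption holds.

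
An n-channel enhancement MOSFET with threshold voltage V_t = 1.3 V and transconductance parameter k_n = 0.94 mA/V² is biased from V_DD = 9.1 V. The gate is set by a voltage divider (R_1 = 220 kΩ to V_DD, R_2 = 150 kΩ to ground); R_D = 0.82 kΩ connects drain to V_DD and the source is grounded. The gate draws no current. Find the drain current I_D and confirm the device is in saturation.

I_D ≈ 2.7 mA

V_G = V_DD·R_2/(R_1+R_2) = 9.1×150/370 = 3.69 V. With the source grounded, V_GS = V_G = 3.69 V.
Assume saturation: I_D = (k_n/2)(V_GS − V_t)² = (0.94/2)×(3.69 − 1.3)² = 0.47×2.39² = 2.68 mA.
V_DS = V_DD − I_D·R_D = 9.1 − 2.68×0.82 = 6.9 V.
Saturation requires V_DS ≥ V_GS − V_t = 2.39 V; 6.9 ≥ 2.39 ✓.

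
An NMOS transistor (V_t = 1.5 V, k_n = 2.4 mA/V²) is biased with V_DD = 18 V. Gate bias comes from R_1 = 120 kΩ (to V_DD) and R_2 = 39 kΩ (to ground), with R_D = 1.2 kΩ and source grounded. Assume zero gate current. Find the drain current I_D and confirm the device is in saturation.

V_G = V_DD·R_2/(R_1+R_2) = 18×39/159 = 4.42 V. With the source grounded, V_GS = V_G = 4.42 V.
Assume saturation: I_D = (k_n/2)(V_GS − V_t)² = (2.4/2)×(4.42 − 1.5)² = 1.2×2.92² = 10.2 mA.
V_DS = V_DD − I_D·R_D = 18 − 10.2×1.2 = 5.76 V.
Saturation requires V_DS ≥ V_GS − V_t = 2.92 V; 5.76 ≥ 2.92 ✓.

I_D ≈ 10 mA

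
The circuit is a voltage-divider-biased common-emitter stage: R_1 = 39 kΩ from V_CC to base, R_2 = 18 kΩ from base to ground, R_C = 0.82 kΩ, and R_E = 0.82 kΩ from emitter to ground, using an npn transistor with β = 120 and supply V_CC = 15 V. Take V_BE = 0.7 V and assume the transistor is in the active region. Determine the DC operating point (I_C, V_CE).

Thevenize the base divider: V_Th = V_CC·R_2/(R_1+R_2) = 15×18/57 = 4.74 V, R_Th = R_1‖R_2 = 12.3 kΩ.
Base-emitter loop: V_Th = I_B·R_Th + V_BE + (β+1)I_B·R_E, so I_B = (4.74 − 0.7) / (12.3 + 121×0.82) = 0.0362 mA.
I_C = β·I_B = 120×0.0362 = 4.34 mA, and I_E = (β+1)I_B = 4.38 mA.
V_CE = V_CC − I_C·R_C − I_E·R_E = 15 − 4.34×0.82 − 4.38×0.82 = 7.85 V.
V_CE = 7.85 V > 0.2 V confirms active-region operation.

I_C ≈ 4.3 mA, V_CE ≈ 7.8 V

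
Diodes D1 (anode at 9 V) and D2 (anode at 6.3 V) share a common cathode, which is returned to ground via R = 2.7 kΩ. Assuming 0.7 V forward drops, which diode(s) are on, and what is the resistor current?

Assume both conduct. Then node N would need to be at both 9−0.7 = 8.3 V and 6.3−0.7 = 5.6 V, which is impossible.
Assume only D1 conducts: V_N = 9 − 0.7 = 8.3 V, so I_R = 8.3/2.7 = 3.07 mA.
Check D2: its anode-to-cathode voltage is 6.3 − 8.3 = -2 V < 0.7 V, so it is off. The assumption is consistent.

Only D1 conducts; I_R ≈ 3.1 mA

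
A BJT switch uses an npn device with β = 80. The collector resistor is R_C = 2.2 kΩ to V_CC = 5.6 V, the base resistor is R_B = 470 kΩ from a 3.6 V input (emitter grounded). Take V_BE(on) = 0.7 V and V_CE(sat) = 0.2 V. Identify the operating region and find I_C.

Assume active. Base-emitter loop: I_B = (V_BB − V_BE)/R_B = (3.6 − 0.7)/470 = 0.00617 mA.
I_C = β·I_B = 80×0.00617 = 0.494 mA.
V_CE = V_CC − I_C·R_C = 5.6 − 0.494×2.2 = 4.51 V > V_CE(sat), so the active-region assumption holds.

active; I_C ≈ 0.49 mA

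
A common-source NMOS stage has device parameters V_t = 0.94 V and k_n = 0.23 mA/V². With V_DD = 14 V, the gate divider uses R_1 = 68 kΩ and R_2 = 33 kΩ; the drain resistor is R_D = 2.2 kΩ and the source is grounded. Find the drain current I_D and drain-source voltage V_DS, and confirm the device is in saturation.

V_G = V_DD·R_2/(R_1+R_2) = 14×33/101 = 4.57 V. With the source grounded, V_GS = V_G = 4.57 V.
Assume saturation: I_D = (k_n/2)(V_GS − V_t)² = (0.23/2)×(4.57 − 0.94)² = 0.115×3.63² = 1.52 mA.
V_DS = V_DD − I_D·R_D = 14 − 1.52×2.2 = 10.7 V.
Saturation requires V_DS ≥ V_GS − V_t = 3.63 V; 10.7 ≥ 3.63 ✓.

I_D ≈ 1.5 mA, V_DS ≈ 11 V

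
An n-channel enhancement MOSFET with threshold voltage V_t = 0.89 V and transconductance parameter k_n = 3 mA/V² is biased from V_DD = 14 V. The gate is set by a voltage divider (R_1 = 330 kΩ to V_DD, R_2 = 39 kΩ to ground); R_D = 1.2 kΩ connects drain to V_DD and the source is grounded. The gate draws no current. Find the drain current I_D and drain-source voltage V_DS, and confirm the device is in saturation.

I_D ≈ 0.52 mA, V_DS ≈ 13 V

V_G = V_DD·R_2/(R_1+R_2) = 14×39/369 = 1.48 V. With the source grounded, V_GS = V_G = 1.48 V.
Assume saturation: I_D = (k_n/2)(V_GS − V_t)² = (3/2)×(1.48 − 0.89)² = 1.5×0.59² = 0.522 mA.
V_DS = V_DD − I_D·R_D = 14 − 0.522×1.2 = 13.4 V.
Saturation requires V_DS ≥ V_GS − V_t = 0.59 V; 13.4 ≥ 0.59 ✓.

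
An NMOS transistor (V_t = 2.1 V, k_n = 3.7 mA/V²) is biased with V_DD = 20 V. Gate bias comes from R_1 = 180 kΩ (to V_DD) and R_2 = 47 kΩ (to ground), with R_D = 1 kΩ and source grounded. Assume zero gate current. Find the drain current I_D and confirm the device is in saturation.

I_D ≈ 7.7 mA

V_G = V_DD·R_2/(R_1+R_2) = 20×47/227 = 4.14 V. With the source grounded, V_GS = V_G = 4.14 V.
Assume saturation: I_D = (k_n/2)(V_GS − V_t)² = (3.7/2)×(4.14 − 2.1)² = 1.85×2.04² = 7.71 mA.
V_DS = V_DD − I_D·R_D = 20 − 7.71×1 = 12.3 V.
Saturation requires V_DS ≥ V_GS − V_t = 2.04 V; 12.3 ≥ 2.04 ✓.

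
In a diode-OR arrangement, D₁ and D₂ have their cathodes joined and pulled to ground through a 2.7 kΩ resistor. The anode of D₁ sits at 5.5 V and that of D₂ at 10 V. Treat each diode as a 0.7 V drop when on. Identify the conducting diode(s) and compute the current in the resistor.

Only D₂ conducts; I_R ≈ 3.4 mA

Assume both conduct. Then node N would need to be at both 5.5−0.7 = 4.8 V and 10−0.7 = 9.3 V, which is impossible.
Assume only D₂ conducts: V_N = 10 − 0.7 = 9.3 V, so I_R = 9.3/2.7 = 3.44 mA.
Check D₁: its anode-to-cathode voltage is 5.5 − 9.3 = -3.8 V < 0.7 V, so it is off. The assumption is consistent.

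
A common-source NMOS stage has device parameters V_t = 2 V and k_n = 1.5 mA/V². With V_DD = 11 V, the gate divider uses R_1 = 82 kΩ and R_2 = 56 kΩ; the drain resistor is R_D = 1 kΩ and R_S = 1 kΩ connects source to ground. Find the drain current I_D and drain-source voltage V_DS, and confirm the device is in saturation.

V_G = V_DD·R_2/(R_1+R_2) = 11×56/138 = 4.46 V.
Assume saturation: I_D = (k_n/2)(V_GS − V_t)² with V_GS = V_G − I_D·R_S = 4.46 − 1·I_D.
Substituting gives 0.75·I_D² − 4.7·I_D + 4.55 = 0, with roots I_D = 1.2 or 5.06 mA.
The root I_D = 5.06 mA gives V_GS = -0.598 V ≤ V_t, so take I_D = 1.2 mA.
Then V_GS = 3.26 V and V_DS = V_DD − I_D(R_D+R_S) = 11 − 1.2×2 = 8.6 V.
Saturation requires V_DS ≥ V_GS − V_t = 1.26 V; 8.6 ≥ 1.26 ✓.

I_D ≈ 1.2 mA, V_DS ≈ 8.6 V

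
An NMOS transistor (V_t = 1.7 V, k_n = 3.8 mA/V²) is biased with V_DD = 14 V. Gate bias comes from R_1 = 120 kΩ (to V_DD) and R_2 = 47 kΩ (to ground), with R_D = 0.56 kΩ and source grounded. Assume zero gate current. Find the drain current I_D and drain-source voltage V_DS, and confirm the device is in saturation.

I_D ≈ 9.5 mA, V_DS ≈ 8.7 V

V_G = V_DD·R_2/(R_1+R_2) = 14×47/167 = 3.94 V. With the source grounded, V_GS = V_G = 3.94 V.
Assume saturation: I_D = (k_n/2)(V_GS − V_t)² = (3.8/2)×(3.94 − 1.7)² = 1.9×2.24² = 9.53 mA.
V_DS = V_DD − I_D·R_D = 14 − 9.53×0.56 = 8.66 V.
Saturation requires V_DS ≥ V_GS − V_t = 2.24 V; 8.66 ≥ 2.24 ✓.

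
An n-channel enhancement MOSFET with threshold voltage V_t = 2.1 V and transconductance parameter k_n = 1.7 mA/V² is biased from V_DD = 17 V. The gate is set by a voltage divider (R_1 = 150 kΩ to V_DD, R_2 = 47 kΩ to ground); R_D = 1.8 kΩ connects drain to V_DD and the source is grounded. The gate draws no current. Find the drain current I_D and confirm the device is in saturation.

V_G = V_DD·R_2/(R_1+R_2) = 17×47/197 = 4.06 V. With the source grounded, V_GS = V_G = 4.06 V.
Assume saturation: I_D = (k_n/2)(V_GS − V_t)² = (1.7/2)×(4.06 − 2.1)² = 0.85×1.96² = 3.25 mA.
V_DS = V_DD − I_D·R_D = 17 − 3.25×1.8 = 11.1 V.
Saturation requires V_DS ≥ V_GS − V_t = 1.96 V; 11.1 ≥ 1.96 ✓.

I_D ≈ 3.3 mA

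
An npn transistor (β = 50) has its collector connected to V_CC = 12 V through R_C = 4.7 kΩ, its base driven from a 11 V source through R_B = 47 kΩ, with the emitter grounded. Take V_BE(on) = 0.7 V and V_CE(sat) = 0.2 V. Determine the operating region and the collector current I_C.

saturation; I_C ≈ 2.5 mA

Assume active: I_B = (11 − 0.7)/47 = 0.219 mA, giving I_C = β·I_B = 11 mA.
But then V_CE = 12 − 11×4.7 = -39.5 V < V_CE(sat) = 0.2 V — impossible in the active region.
So the transistor is saturated. With V_CE = 0.2 V, I_C = (V_CC − 0.2)/R_C = 11.8/4.7 = 2.51 mA.
Check: β·I_B = 11 mA > I_C = 2.51 mA, confirming saturation.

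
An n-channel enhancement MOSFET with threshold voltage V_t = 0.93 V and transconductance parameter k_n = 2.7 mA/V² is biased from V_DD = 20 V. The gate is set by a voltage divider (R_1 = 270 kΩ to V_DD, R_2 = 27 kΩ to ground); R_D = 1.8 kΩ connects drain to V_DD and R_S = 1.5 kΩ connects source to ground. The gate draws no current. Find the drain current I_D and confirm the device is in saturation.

V_G = V_DD·R_2/(R_1+R_2) = 20×27/297 = 1.82 V.
Assume saturation: I_D = (k_n/2)(V_GS − V_t)² with V_GS = V_G − I_D·R_S = 1.82 − 1.5·I_D.
Substituting gives 3.04·I_D² − 4.6·I_D + 1.06 = 0, with roots I_D = 0.286 or 1.23 mA.
The root I_D = 1.23 mA gives V_GS = -0.0237 V ≤ V_t, so take I_D = 0.286 mA.
Then V_GS = 1.39 V and V_DS = V_DD − I_D(R_D+R_S) = 20 − 0.286×3.3 = 19.1 V.
Saturation requires V_DS ≥ V_GS − V_t = 0.46 V; 19.1 ≥ 0.46 ✓.

I_D ≈ 0.29 mA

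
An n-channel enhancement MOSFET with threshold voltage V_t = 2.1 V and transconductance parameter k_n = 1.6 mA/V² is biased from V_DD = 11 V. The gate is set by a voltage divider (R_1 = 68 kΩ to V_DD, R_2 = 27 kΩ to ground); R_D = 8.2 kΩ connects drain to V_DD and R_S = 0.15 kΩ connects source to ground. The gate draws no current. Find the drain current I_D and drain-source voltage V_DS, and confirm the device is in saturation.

I_D ≈ 0.68 mA, V_DS ≈ 5.3 V

V_G = V_DD·R_2/(R_1+R_2) = 11×27/95 = 3.13 V.
Assume saturation: I_D = (k_n/2)(V_GS − V_t)² with V_GS = V_G − I_D·R_S = 3.13 − 0.15·I_D.
Substituting gives 0.018·I_D² − 1.25·I_D + 0.843 = 0, with roots I_D = 0.683 or 68.6 mA.
The root I_D = 68.6 mA gives V_GS = -7.16 V ≤ V_t, so take I_D = 0.683 mA.
Then V_GS = 3.02 V and V_DS = V_DD − I_D(R_D+R_S) = 11 − 0.683×8.35 = 5.3 V.
Saturation requires V_DS ≥ V_GS − V_t = 0.924 V; 5.3 ≥ 0.924 ✓.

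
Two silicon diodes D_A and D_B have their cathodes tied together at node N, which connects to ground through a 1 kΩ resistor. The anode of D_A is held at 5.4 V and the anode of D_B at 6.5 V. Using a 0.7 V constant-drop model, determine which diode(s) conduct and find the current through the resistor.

Only D_B conducts; I_R ≈ 5.8 mA

Assume both conduct. Then node N would need to be at both 5.4−0.7 = 4.7 V and 6.5−0.7 = 5.8 V, which is impossible.
Assume only D_B conducts: V_N = 6.5 − 0.7 = 5.8 V, so I_R = 5.8/1 = 5.8 mA.
Check D_A: its anode-to-cathode voltage is 5.4 − 5.8 = -0.4 V < 0.7 V, so it is off. The assumption is consistent.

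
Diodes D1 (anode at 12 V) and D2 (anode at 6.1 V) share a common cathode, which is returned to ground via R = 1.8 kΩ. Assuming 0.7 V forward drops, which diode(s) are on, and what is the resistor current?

Assume both conduct. Then node N would need to be at both 12−0.7 = 11.3 V and 6.1−0.7 = 5.4 V, which is impossible.
Assume only D1 conducts: V_N = 12 − 0.7 = 11.3 V, so I_R = 11.3/1.8 = 6.28 mA.
Check D2: its anode-to-cathode voltage is 6.1 − 11.3 = -5.2 V < 0.7 V, so it is off. The assumption is consistent.

Only D1 conducts; I_R ≈ 6.3 mA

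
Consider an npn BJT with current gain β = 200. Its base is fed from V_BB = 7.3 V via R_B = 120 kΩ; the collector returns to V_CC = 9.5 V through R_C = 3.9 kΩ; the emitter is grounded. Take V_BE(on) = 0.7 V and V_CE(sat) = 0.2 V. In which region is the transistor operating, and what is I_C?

Assume active: I_B = (7.3 − 0.7)/120 = 0.055 mA, giving I_C = β·I_B = 11 mA.
But then V_CE = 9.5 − 11×3.9 = -33.4 V < V_CE(sat) = 0.2 V — impossible in the active region.
So the transistor is saturated. With V_CE = 0.2 V, I_C = (V_CC − 0.2)/R_C = 9.3/3.9 = 2.38 mA.
Check: β·I_B = 11 mA > I_C = 2.38 mA, confirming saturation.

saturation; I_C ≈ 2.4 mA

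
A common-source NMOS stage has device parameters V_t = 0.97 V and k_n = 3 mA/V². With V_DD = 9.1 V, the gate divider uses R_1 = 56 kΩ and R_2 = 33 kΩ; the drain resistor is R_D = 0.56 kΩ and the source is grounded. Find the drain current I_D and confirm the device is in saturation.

V_G = V_DD·R_2/(R_1+R_2) = 9.1×33/89 = 3.37 V. With the source grounded, V_GS = V_G = 3.37 V.
Assume saturation: I_D = (k_n/2)(V_GS − V_t)² = (3/2)×(3.37 − 0.97)² = 1.5×2.4² = 8.67 mA.
V_DS = V_DD − I_D·R_D = 9.1 − 8.67×0.56 = 4.24 V.
Saturation requires V_DS ≥ V_GS − V_t = 2.4 V; 4.24 ≥ 2.4 ✓.

I_D ≈ 8.7 mA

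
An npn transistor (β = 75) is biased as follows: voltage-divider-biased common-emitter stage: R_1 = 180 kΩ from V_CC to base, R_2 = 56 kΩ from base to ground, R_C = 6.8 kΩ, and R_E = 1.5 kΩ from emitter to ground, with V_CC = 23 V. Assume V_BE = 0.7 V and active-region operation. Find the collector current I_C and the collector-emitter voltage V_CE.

I_C ≈ 2.3 mA, V_CE ≈ 4.1 V

Thevenize the base divider: V_Th = V_CC·R_2/(R_1+R_2) = 23×56/236 = 5.46 V, R_Th = R_1‖R_2 = 42.7 kΩ.
Base-emitter loop: V_Th = I_B·R_Th + V_BE + (β+1)I_B·R_E, so I_B = (5.46 − 0.7) / (42.7 + 76×1.5) = 0.0304 mA.
I_C = β·I_B = 75×0.0304 = 2.28 mA, and I_E = (β+1)I_B = 2.31 mA.
V_CE = V_CC − I_C·R_C − I_E·R_E = 23 − 2.28×6.8 − 2.31×1.5 = 4.06 V.
V_CE = 4.06 V > 0.2 V confirms active-region operation.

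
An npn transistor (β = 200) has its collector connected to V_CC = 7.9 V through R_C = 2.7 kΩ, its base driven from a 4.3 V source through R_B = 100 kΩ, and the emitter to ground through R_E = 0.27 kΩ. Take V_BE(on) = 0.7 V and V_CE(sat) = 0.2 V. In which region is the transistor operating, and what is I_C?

saturation; I_C ≈ 2.6 mA

Assume active: I_B = (4.3 − 0.7)/(100 + 201×0.27) = 0.0233 mA, I_C = β·I_B = 4.67 mA.
Then V_CE = 7.9 − 4.67×2.7 − 4.69×0.27 = -5.97 V < 0.2 V — the active assumption fails.
Re-solve with V_CE = 0.2 V. KCL at the emitter: V_E/R_E = (V_BB−0.7−V_E)/R_B + (V_CC−0.2−V_E)/R_C, giving V_E = 0.707 V.
I_C = (V_CC − 0.2 − V_E)/R_C = (7.7 − 0.707)/2.7 = 2.59 mA.
Check: I_B = (3.6 − 0.707)/100 = 0.0289 mA, and β·I_B = 5.79 mA > I_C, confirming saturation.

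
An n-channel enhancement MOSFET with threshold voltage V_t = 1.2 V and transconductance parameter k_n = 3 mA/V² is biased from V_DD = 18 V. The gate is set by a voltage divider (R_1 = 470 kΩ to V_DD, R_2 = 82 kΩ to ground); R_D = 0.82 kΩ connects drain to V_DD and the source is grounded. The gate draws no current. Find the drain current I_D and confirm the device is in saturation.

V_G = V_DD·R_2/(R_1+R_2) = 18×82/552 = 2.67 V. With the source grounded, V_GS = V_G = 2.67 V.
Assume saturation: I_D = (k_n/2)(V_GS − V_t)² = (3/2)×(2.67 − 1.2)² = 1.5×1.47² = 3.26 mA.
V_DS = V_DD − I_D·R_D = 18 − 3.26×0.82 = 15.3 V.
Saturation requires V_DS ≥ V_GS − V_t = 1.47 V; 15.3 ≥ 1.47 ✓.

I_D ≈ 3.3 mA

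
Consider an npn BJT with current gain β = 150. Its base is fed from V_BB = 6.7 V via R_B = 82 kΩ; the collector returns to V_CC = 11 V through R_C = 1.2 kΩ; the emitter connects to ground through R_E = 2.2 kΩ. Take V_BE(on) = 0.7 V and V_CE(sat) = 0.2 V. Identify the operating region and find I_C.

active; I_C ≈ 2.2 mA

Assume active. Base-emitter loop: I_B = (V_BB − V_BE)/(R_B + (β+1)R_E) = (6.7 − 0.7)/(82 + 151×2.2) = 0.0145 mA.
I_C = β·I_B = 150×0.0145 = 2.17 mA.
V_CE = V_CC − I_C·R_C − I_E·R_E = 11 − 2.17×1.2 − 2.19×2.2 = 3.58 V > V_CE(sat), so the active-region assumption holds.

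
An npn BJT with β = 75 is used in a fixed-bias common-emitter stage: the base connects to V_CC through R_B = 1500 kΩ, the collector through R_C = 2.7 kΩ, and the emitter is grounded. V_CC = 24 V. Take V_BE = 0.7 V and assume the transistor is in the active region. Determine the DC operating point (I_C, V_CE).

I_C ≈ 1.2 mA, V_CE ≈ 21 V

Base loop: V_CC = I_B·R_B + V_BE, so I_B = (24 − 0.7)/1500 kΩ = 0.0155 mA.
In the active region I_C = β·I_B = 75 × 0.0155 = 1.17 mA.
Collector loop: V_CE = V_CC − I_C·R_C = 24 − 1.17×2.7 = 20.9 V.
Since V_CE = 20.9 V > V_CE(sat) ≈ 0.2 V, the transistor is in the active region as assumed.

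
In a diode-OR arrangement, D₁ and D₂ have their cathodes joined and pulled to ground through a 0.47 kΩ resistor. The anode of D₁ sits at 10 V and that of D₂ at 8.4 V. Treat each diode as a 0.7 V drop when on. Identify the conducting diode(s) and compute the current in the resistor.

Assume both conduct. Then node N would need to be at both 10−0.7 = 9.3 V and 8.4−0.7 = 7.7 V, which is impossible.
Assume only D₁ conducts: V_N = 10 − 0.7 = 9.3 V, so I_R = 9.3/0.47 = 19.8 mA.
Check D₂: its anode-to-cathode voltage is 8.4 − 9.3 = -0.9 V < 0.7 V, so it is off. The assumption is consistent.

Only D₁ conducts; I_R ≈ 20 mA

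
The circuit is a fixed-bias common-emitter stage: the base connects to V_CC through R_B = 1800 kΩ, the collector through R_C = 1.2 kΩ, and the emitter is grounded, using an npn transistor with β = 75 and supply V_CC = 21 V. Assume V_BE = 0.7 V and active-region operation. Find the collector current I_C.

I_C ≈ 0.85 mA

Base loop: V_CC = I_B·R_B + V_BE, so I_B = (21 − 0.7)/1800 kΩ = 0.0113 mA.
In the active region I_C = β·I_B = 75 × 0.0113 = 0.846 mA.
Collector loop: V_CE = V_CC − I_C·R_C = 21 − 0.846×1.2 = 20 V.
Since V_CE = 20 V > V_CE(sat) ≈ 0.2 V, the transistor is in the active region as assumed.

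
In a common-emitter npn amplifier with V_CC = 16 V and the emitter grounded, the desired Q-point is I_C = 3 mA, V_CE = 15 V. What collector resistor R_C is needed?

Collector loop: V_CC = I_C·R_C + V_CE.
R_C = (V_CC − V_CE)/I_C = (16 − 15)/3 = 0.333 kΩ.

R_C ≈ 0.33 kΩ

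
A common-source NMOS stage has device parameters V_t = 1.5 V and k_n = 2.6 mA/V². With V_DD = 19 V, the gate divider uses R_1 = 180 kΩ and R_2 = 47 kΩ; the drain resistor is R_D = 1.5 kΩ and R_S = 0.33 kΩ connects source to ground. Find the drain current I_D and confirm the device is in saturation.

I_D ≈ 2.9 mA

V_G = V_DD·R_2/(R_1+R_2) = 19×47/227 = 3.93 V.
Assume saturation: I_D = (k_n/2)(V_GS − V_t)² with V_GS = V_G − I_D·R_S = 3.93 − 0.33·I_D.
Substituting gives 0.142·I_D² − 3.09·I_D + 7.7 = 0, with roots I_D = 2.87 or 18.9 mA.
The root I_D = 18.9 mA gives V_GS = -2.32 V ≤ V_t, so take I_D = 2.87 mA.
Then V_GS = 2.99 V and V_DS = V_DD − I_D(R_D+R_S) = 19 − 2.87×1.83 = 13.7 V.
Saturation requires V_DS ≥ V_GS − V_t = 1.49 V; 13.7 ≥ 1.49 ✓.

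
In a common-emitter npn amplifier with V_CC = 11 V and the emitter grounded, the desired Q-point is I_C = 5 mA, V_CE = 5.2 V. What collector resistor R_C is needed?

R_C ≈ 1.2 kΩ

Collector loop: V_CC = I_C·R_C + V_CE.
R_C = (V_CC − V_CE)/I_C = (11 − 5.2)/5 = 1.16 kΩ.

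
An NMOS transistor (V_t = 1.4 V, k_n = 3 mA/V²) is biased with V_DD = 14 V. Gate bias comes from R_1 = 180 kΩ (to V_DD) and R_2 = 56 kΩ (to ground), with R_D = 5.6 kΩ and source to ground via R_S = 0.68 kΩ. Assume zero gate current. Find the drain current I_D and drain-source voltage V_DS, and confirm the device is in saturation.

V_G = V_DD·R_2/(R_1+R_2) = 14×56/236 = 3.32 V.
Assume saturation: I_D = (k_n/2)(V_GS − V_t)² with V_GS = V_G − I_D·R_S = 3.32 − 0.68·I_D.
Substituting gives 0.694·I_D² − 4.92·I_D + 5.54 = 0, with roots I_D = 1.4 or 5.69 mA.
The root I_D = 5.69 mA gives V_GS = -0.548 V ≤ V_t, so take I_D = 1.4 mA.
Then V_GS = 2.37 V and V_DS = V_DD − I_D(R_D+R_S) = 14 − 1.4×6.28 = 5.18 V.
Saturation requires V_DS ≥ V_GS − V_t = 0.967 V; 5.18 ≥ 0.967 ✓.

I_D ≈ 1.4 mA, V_DS ≈ 5.2 V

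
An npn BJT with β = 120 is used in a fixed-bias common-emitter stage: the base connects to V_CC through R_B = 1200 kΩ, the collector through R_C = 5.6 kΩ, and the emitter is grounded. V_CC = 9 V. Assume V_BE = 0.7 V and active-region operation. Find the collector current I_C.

Base loop: V_CC = I_B·R_B + V_BE, so I_B = (9 − 0.7)/1200 kΩ = 0.00692 mA.
In the active region I_C = β·I_B = 120 × 0.00692 = 0.83 mA.
Collector loop: V_CE = V_CC − I_C·R_C = 9 − 0.83×5.6 = 4.35 V.
Since V_CE = 4.35 V > V_CE(sat) ≈ 0.2 V, the transistor is in the active region as assumed.

I_C ≈ 0.83 mA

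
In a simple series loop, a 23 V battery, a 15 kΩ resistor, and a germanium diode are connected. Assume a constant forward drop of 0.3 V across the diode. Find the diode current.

I ≈ 1.5 mA

KVL around the loop: 23 = V_D + I·R = 0.3 + I × 15 kΩ.
So I = (23 − 0.3) / 15 kΩ = 22.7 / 15 = 1.51 mA.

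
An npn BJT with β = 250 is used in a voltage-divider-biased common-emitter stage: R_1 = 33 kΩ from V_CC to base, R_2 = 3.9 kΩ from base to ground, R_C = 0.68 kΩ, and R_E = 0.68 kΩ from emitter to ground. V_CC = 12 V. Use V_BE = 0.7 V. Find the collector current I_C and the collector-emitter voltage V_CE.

Thevenize the base divider: V_Th = V_CC·R_2/(R_1+R_2) = 12×3.9/36.9 = 1.27 V, R_Th = R_1‖R_2 = 3.49 kΩ.
Base-emitter loop: V_Th = I_B·R_Th + V_BE + (β+1)I_B·R_E, so I_B = (1.27 − 0.7) / (3.49 + 251×0.68) = 0.00326 mA.
I_C = β·I_B = 250×0.00326 = 0.816 mA, and I_E = (β+1)I_B = 0.819 mA.
V_CE = V_CC − I_C·R_C − I_E·R_E = 12 − 0.816×0.68 − 0.819×0.68 = 10.9 V.
V_CE = 10.9 V > 0.2 V confirms active-region operation.

I_C ≈ 0.82 mA, V_CE ≈ 11 V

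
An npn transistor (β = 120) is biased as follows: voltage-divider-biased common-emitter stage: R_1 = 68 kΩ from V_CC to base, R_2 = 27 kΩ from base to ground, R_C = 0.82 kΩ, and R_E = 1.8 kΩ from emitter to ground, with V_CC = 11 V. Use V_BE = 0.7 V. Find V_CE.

V_CE ≈ 7.8 V

Thevenize the base divider: V_Th = V_CC·R_2/(R_1+R_2) = 11×27/95 = 3.13 V, R_Th = R_1‖R_2 = 19.3 kΩ.
Base-emitter loop: V_Th = I_B·R_Th + V_BE + (β+1)I_B·R_E, so I_B = (3.13 − 0.7) / (19.3 + 121×1.8) = 0.0102 mA.
I_C = β·I_B = 120×0.0102 = 1.23 mA, and I_E = (β+1)I_B = 1.24 mA.
V_CE = V_CC − I_C·R_C − I_E·R_E = 11 − 1.23×0.82 − 1.24×1.8 = 7.76 V.
V_CE = 7.76 V > 0.2 V confirms active-region operation.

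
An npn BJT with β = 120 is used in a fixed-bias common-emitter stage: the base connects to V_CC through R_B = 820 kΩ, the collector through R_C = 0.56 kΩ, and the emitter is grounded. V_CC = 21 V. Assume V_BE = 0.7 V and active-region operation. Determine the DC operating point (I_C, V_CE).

Base loop: V_CC = I_B·R_B + V_BE, so I_B = (21 − 0.7)/820 kΩ = 0.0248 mA.
In the active region I_C = β·I_B = 120 × 0.0248 = 2.97 mA.
Collector loop: V_CE = V_CC − I_C·R_C = 21 − 2.97×0.56 = 19.3 V.
Since V_CE = 19.3 V > V_CE(sat) ≈ 0.2 V, the transistor is in the active region as assumed.

I_C ≈ 3 mA, V_CE ≈ 19 V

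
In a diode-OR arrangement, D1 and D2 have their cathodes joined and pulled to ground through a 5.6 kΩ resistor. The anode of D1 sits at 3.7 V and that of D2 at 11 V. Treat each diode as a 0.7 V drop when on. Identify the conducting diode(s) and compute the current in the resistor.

Only D2 conducts; I_R ≈ 1.8 mA

Assume both conduct. Then node N would need to be at both 3.7−0.7 = 3 V and 11−0.7 = 10.3 V, which is impossible.
Assume only D2 conducts: V_N = 11 − 0.7 = 10.3 V, so I_R = 10.3/5.6 = 1.84 mA.
Check D1: its anode-to-cathode voltage is 3.7 − 10.3 = -6.6 V < 0.7 V, so it is off. The assumption is consistent.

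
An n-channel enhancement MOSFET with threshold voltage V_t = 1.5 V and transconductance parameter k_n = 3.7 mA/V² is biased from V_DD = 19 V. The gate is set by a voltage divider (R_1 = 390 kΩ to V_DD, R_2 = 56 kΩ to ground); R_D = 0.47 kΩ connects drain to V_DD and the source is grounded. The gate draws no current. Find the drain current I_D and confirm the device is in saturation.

V_G = V_DD·R_2/(R_1+R_2) = 19×56/446 = 2.39 V. With the source grounded, V_GS = V_G = 2.39 V.
Assume saturation: I_D = (k_n/2)(V_GS − V_t)² = (3.7/2)×(2.39 − 1.5)² = 1.85×0.886² = 1.45 mA.
V_DS = V_DD − I_D·R_D = 19 − 1.45×0.47 = 18.3 V.
Saturation requires V_DS ≥ V_GS − V_t = 0.886 V; 18.3 ≥ 0.886 ✓.

I_D ≈ 1.5 mA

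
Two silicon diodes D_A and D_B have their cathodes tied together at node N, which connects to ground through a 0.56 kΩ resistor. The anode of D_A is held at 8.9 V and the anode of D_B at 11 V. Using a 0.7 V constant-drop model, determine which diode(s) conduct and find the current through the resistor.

Assume both conduct. Then node N would need to be at both 8.9−0.7 = 8.2 V and 11−0.7 = 10.3 V, which is impossible.
Assume only D_B conducts: V_N = 11 − 0.7 = 10.3 V, so I_R = 10.3/0.56 = 18.4 mA.
Check D_A: its anode-to-cathode voltage is 8.9 − 10.3 = -1.4 V < 0.7 V, so it is off. The assumption is consistent.

Only D_B conducts; I_R ≈ 18 mA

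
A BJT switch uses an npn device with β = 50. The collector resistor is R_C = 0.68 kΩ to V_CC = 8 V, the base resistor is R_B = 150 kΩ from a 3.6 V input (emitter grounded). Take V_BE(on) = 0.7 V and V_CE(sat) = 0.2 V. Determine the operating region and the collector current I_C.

Assume active. Base-emitter loop: I_B = (V_BB − V_BE)/R_B = (3.6 − 0.7)/150 = 0.0193 mA.
I_C = β·I_B = 50×0.0193 = 0.967 mA.
V_CE = V_CC − I_C·R_C = 8 − 0.967×0.68 = 7.34 V > V_CE(sat), so the active-region assumption holds.

active; I_C ≈ 0.97 mA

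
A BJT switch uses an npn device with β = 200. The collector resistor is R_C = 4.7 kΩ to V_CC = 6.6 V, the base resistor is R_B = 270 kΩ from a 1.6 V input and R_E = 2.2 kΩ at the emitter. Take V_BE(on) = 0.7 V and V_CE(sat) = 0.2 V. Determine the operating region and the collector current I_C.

Assume active. Base-emitter loop: I_B = (V_BB − V_BE)/(R_B + (β+1)R_E) = (1.6 − 0.7)/(270 + 201×2.2) = 0.00126 mA.
I_C = β·I_B = 200×0.00126 = 0.253 mA.
V_CE = V_CC − I_C·R_C − I_E·R_E = 6.6 − 0.253×4.7 − 0.254×2.2 = 4.85 V > V_CE(sat), so the active-region assumption holds.

active; I_C ≈ 0.25 mA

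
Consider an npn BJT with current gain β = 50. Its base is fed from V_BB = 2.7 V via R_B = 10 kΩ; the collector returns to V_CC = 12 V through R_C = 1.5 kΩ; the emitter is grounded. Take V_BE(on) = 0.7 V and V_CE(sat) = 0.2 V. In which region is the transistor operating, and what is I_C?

Assume active: I_B = (2.7 − 0.7)/10 = 0.2 mA, giving I_C = β·I_B = 10 mA.
But then V_CE = 12 − 10×1.5 = -3 V < V_CE(sat) = 0.2 V — impossible in the active region.
So the transistor is saturated. With V_CE = 0.2 V, I_C = (V_CC − 0.2)/R_C = 11.8/1.5 = 7.87 mA.
Check: β·I_B = 10 mA > I_C = 7.87 mA, confirming saturation.

saturation; I_C ≈ 7.9 mA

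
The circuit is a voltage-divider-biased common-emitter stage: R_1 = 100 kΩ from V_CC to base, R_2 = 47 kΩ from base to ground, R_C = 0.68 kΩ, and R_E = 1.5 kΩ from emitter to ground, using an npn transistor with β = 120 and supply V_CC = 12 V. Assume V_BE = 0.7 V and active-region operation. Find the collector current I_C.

I_C ≈ 1.8 mA

Thevenize the base divider: V_Th = V_CC·R_2/(R_1+R_2) = 12×47/147 = 3.84 V, R_Th = R_1‖R_2 = 32 kΩ.
Base-emitter loop: V_Th = I_B·R_Th + V_BE + (β+1)I_B·R_E, so I_B = (3.84 − 0.7) / (32 + 121×1.5) = 0.0147 mA.
I_C = β·I_B = 120×0.0147 = 1.76 mA, and I_E = (β+1)I_B = 1.78 mA.
V_CE = V_CC − I_C·R_C − I_E·R_E = 12 − 1.76×0.68 − 1.78×1.5 = 8.13 V.
V_CE = 8.13 V > 0.2 V confirms active-region operation.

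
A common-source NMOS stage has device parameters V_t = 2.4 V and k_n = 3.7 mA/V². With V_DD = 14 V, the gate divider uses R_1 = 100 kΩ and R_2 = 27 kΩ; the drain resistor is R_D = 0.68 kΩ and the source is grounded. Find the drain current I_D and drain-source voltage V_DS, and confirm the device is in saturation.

V_G = V_DD·R_2/(R_1+R_2) = 14×27/127 = 2.98 V. With the source grounded, V_GS = V_G = 2.98 V.
Assume saturation: I_D = (k_n/2)(V_GS − V_t)² = (3.7/2)×(2.98 − 2.4)² = 1.85×0.576² = 0.615 mA.
V_DS = V_DD − I_D·R_D = 14 − 0.615×0.68 = 13.6 V.
Saturation requires V_DS ≥ V_GS − V_t = 0.576 V; 13.6 ≥ 0.576 ✓.

I_D ≈ 0.61 mA, V_DS ≈ 14 V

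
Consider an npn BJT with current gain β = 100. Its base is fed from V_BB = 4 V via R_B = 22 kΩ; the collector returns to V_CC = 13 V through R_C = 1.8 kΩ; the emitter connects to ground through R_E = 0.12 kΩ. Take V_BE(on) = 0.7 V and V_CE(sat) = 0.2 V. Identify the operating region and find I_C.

Assume active: I_B = (4 − 0.7)/(22 + 101×0.12) = 0.0967 mA, I_C = β·I_B = 9.67 mA.
Then V_CE = 13 − 9.67×1.8 − 9.77×0.12 = -5.58 V < 0.2 V — the active assumption fails.
Re-solve with V_CE = 0.2 V. KCL at the emitter: V_E/R_E = (V_BB−0.7−V_E)/R_B + (V_CC−0.2−V_E)/R_C, giving V_E = 0.813 V.
I_C = (V_CC − 0.2 − V_E)/R_C = (12.8 − 0.813)/1.8 = 6.66 mA.
Check: I_B = (3.3 − 0.813)/22 = 0.113 mA, and β·I_B = 11.3 mA > I_C, confirming saturation.

saturation; I_C ≈ 6.7 mA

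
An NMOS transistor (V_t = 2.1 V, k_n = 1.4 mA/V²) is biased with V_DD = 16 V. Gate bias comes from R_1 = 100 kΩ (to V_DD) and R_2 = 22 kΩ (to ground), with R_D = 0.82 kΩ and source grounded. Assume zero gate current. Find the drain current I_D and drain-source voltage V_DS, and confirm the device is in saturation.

V_G = V_DD·R_2/(R_1+R_2) = 16×22/122 = 2.89 V. With the source grounded, V_GS = V_G = 2.89 V.
Assume saturation: I_D = (k_n/2)(V_GS − V_t)² = (1.4/2)×(2.89 − 2.1)² = 0.7×0.785² = 0.432 mA.
V_DS = V_DD − I_D·R_D = 16 − 0.432×0.82 = 15.6 V.
Saturation requires V_DS ≥ V_GS − V_t = 0.785 V; 15.6 ≥ 0.785 ✓.

I_D ≈ 0.43 mA, V_DS ≈ 16 V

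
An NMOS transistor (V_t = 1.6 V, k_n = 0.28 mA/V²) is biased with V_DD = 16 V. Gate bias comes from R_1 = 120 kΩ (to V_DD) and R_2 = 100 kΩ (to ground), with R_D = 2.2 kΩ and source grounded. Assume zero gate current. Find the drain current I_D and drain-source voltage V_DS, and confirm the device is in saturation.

V_G = V_DD·R_2/(R_1+R_2) = 16×100/220 = 7.27 V. With the source grounded, V_GS = V_G = 7.27 V.
Assume saturation: I_D = (k_n/2)(V_GS − V_t)² = (0.28/2)×(7.27 − 1.6)² = 0.14×5.67² = 4.51 mA.
V_DS = V_DD − I_D·R_D = 16 − 4.51×2.2 = 6.09 V.
Saturation requires V_DS ≥ V_GS − V_t = 5.67 V; 6.09 ≥ 5.67 ✓.

I_D ≈ 4.5 mA, V_DS ≈ 6.1 V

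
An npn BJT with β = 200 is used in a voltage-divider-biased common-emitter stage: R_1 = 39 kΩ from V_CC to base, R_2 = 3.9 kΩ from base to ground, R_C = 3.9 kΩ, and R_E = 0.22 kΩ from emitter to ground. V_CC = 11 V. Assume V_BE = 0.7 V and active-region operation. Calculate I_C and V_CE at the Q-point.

Thevenize the base divider: V_Th = V_CC·R_2/(R_1+R_2) = 11×3.9/42.9 = 1 V, R_Th = R_1‖R_2 = 3.55 kΩ.
Base-emitter loop: V_Th = I_B·R_Th + V_BE + (β+1)I_B·R_E, so I_B = (1 − 0.7) / (3.55 + 201×0.22) = 0.00628 mA.
I_C = β·I_B = 200×0.00628 = 1.26 mA, and I_E = (β+1)I_B = 1.26 mA.
V_CE = V_CC − I_C·R_C − I_E·R_E = 11 − 1.26×3.9 − 1.26×0.22 = 5.82 V.
V_CE = 5.82 V > 0.2 V confirms active-region operation.

I_C ≈ 1.3 mA, V_CE ≈ 5.8 V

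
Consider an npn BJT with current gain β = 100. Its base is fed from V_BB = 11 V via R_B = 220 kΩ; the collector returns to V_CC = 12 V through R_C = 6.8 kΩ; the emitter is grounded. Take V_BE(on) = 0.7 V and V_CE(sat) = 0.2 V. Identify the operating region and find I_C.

saturation; I_C ≈ 1.7 mA

Assume active: I_B = (11 − 0.7)/220 = 0.0468 mA, giving I_C = β·I_B = 4.68 mA.
But then V_CE = 12 − 4.68×6.8 = -19.8 V < V_CE(sat) = 0.2 V — impossible in the active region.
So the transistor is saturated. With V_CE = 0.2 V, I_C = (V_CC − 0.2)/R_C = 11.8/6.8 = 1.74 mA.
Check: β·I_B = 4.68 mA > I_C = 1.74 mA, confirming saturation.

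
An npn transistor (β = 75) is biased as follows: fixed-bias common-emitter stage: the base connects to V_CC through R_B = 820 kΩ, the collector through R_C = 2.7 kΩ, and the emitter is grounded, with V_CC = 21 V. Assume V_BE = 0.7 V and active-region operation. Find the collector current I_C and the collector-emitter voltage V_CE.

Base loop: V_CC = I_B·R_B + V_BE, so I_B = (21 − 0.7)/820 kΩ = 0.0248 mA.
In the active region I_C = β·I_B = 75 × 0.0248 = 1.86 mA.
Collector loop: V_CE = V_CC − I_C·R_C = 21 − 1.86×2.7 = 16 V.
Since V_CE = 16 V > V_CE(sat) ≈ 0.2 V, the transistor is in the active region as assumed.

I_C ≈ 1.9 mA, V_CE ≈ 16 V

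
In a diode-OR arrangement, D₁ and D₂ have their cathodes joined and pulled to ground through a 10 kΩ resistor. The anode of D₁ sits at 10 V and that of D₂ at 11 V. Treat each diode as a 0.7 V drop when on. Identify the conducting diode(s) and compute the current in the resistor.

Only D₂ conducts; I_R ≈ 1 mA

Assume both conduct. Then node N would need to be at both 10−0.7 = 9.3 V and 11−0.7 = 10.3 V, which is impossible.
Assume only D₂ conducts: V_N = 11 − 0.7 = 10.3 V, so I_R = 10.3/10 = 1.03 mA.
Check D₁: its anode-to-cathode voltage is 10 − 10.3 = -0.3 V < 0.7 V, so it is off. The assumption is consistent.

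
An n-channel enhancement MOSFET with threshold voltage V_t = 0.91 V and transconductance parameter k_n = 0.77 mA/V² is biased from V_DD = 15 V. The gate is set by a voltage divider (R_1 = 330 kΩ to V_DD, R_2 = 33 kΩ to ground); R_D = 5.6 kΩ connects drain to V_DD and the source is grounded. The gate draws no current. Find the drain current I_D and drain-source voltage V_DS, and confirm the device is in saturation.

I_D ≈ 0.079 mA, V_DS ≈ 15 V

V_G = V_DD·R_2/(R_1+R_2) = 15×33/363 = 1.36 V. With the source grounded, V_GS = V_G = 1.36 V.
Assume saturation: I_D = (k_n/2)(V_GS − V_t)² = (0.77/2)×(1.36 − 0.91)² = 0.385×0.454² = 0.0792 mA.
V_DS = V_DD − I_D·R_D = 15 − 0.0792×5.6 = 14.6 V.
Saturation requires V_DS ≥ V_GS − V_t = 0.454 V; 14.6 ≥ 0.454 ✓.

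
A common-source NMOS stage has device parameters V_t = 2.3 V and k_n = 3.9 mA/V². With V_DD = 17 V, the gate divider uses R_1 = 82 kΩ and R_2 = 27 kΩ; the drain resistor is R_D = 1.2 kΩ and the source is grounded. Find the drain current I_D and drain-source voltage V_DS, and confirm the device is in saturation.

V_G = V_DD·R_2/(R_1+R_2) = 17×27/109 = 4.21 V. With the source grounded, V_GS = V_G = 4.21 V.
Assume saturation: I_D = (k_n/2)(V_GS − V_t)² = (3.9/2)×(4.21 − 2.3)² = 1.95×1.91² = 7.12 mA.
V_DS = V_DD − I_D·R_D = 17 − 7.12×1.2 = 8.45 V.
Saturation requires V_DS ≥ V_GS − V_t = 1.91 V; 8.45 ≥ 1.91 ✓.

I_D ≈ 7.1 mA, V_DS ≈ 8.5 V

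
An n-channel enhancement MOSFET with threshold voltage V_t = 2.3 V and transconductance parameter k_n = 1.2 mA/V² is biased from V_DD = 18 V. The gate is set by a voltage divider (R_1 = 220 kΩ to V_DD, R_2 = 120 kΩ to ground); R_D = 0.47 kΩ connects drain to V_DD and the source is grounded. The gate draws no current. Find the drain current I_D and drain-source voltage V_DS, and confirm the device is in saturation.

I_D ≈ 9.9 mA, V_DS ≈ 13 V

V_G = V_DD·R_2/(R_1+R_2) = 18×120/340 = 6.35 V. With the source grounded, V_GS = V_G = 6.35 V.
Assume saturation: I_D = (k_n/2)(V_GS − V_t)² = (1.2/2)×(6.35 − 2.3)² = 0.6×4.05² = 9.86 mA.
V_DS = V_DD − I_D·R_D = 18 − 9.86×0.47 = 13.4 V.
Saturation requires V_DS ≥ V_GS − V_t = 4.05 V; 13.4 ≥ 4.05 ✓.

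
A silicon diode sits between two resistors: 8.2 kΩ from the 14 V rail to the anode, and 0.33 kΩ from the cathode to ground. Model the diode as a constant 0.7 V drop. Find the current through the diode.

I ≈ 1.6 mA

The two resistors are in series with the diode, so KVL gives 14 = I·8.2 + 0.7 + I·0.33.
I = (14 − 0.7) / (8.2 + 0.33) kΩ = 13.3 / 8.53 = 1.56 mA.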